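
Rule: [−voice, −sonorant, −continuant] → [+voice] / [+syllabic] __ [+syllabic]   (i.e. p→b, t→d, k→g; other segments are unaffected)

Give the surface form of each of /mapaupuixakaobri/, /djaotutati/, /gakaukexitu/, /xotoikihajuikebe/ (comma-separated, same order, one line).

mabaubuixagaobri, djaodudadi, gagaugexidu, xodoigihajuigebe

/mapaupuixakaobri/: /p/ is a voiceless stop between vowels /a/ and /a/, so it voices to [b]. /p/ is a voiceless stop between vowels /u/ and /u/, so it voices to [b]. /k/ is a voiceless stop between vowels /a/ and /a/, so it voices to [g]. → [mabaubuixagaobri].
/djaotutati/: /t/ is a voiceless stop between vowels /o/ and /u/, so it voices to [d]. /t/ is a voiceless stop between vowels /u/ and /a/, so it voices to [d]. /t/ is a voiceless stop between vowels /a/ and /i/, so it voices to [d]. → [djaodudadi].
/gakaukexitu/: /k/ is a voiceless stop between vowels /a/ and /a/, so it voices to [g]. /k/ is a voiceless stop between vowels /u/ and /e/, so it voices to [g]. /t/ is a voiceless stop between vowels /i/ and /u/, so it voices to [d]. → [gagaugexidu].
/xotoikihajuikebe/: /t/ is a voiceless stop between vowels /o/ and /o/, so it voices to [d]. /k/ is a voiceless stop between vowels /i/ and /i/, so it voices to [g]. /k/ is a voiceless stop between vowels /i/ and /e/, so it voices to [g]. → [xodoigihajuigebe].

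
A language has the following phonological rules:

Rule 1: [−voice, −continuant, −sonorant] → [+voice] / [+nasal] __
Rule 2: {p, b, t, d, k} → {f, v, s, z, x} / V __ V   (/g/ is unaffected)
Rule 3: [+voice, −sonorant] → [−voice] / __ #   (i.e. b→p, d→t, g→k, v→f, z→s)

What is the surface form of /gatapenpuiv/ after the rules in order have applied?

gasafenbuif

Rule 1 (post-nasal voicing): /p/ is a voiceless stop immediately after the nasal /n/, so it voices to [b]. /gatapenpuiv/ → gatapenbuiv.
Rule 2 (intervocalic spirantization): /t/ is a stop between vowels /a/ and /a/, so it spirantizes to the fricative [s]. /p/ is a stop between vowels /a/ and /e/, so it spirantizes to the fricative [f]. /gatapenbuiv/ → gasafenbuiv.
Rule 3 (final devoicing): /v/ is a voiced obstruent in word-final position, so it devoices to [f]. /gasafenbuiv/ → gasafenbuif.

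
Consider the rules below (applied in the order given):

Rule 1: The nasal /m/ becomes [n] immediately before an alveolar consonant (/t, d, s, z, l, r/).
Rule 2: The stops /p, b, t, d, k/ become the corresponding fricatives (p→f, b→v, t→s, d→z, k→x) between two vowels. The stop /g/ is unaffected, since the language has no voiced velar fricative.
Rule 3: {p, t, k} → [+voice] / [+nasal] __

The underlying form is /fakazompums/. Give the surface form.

Rule 1 (nasal place assimilation): /m/ precedes the alveolar consonant /s/, so it assimilates in place to [n]. /fakazompums/ → fakazompuns.
Rule 2 (intervocalic spirantization): /k/ is a stop between vowels /a/ and /a/, so it spirantizes to the fricative [x]. /fakazompuns/ → faxazompuns.
Rule 3 (post-nasal voicing): /p/ is a voiceless stop immediately after the nasal /m/, so it voices to [b]. /faxazompuns/ → faxazombuns.

faxazombuns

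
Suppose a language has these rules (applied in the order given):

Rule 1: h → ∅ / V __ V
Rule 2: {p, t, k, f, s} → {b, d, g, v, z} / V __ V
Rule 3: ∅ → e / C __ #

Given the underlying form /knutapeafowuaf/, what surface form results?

Rule 1 (intervocalic h-deletion): no segment meets the environment; /knutapeafowuaf/ is unchanged.
Rule 2 (intervocalic voicing): /t/ is a voiceless obstruent between vowels /u/ and /a/, so it voices to [d]. /p/ is a voiceless obstruent between vowels /a/ and /e/, so it voices to [b]. /f/ is a voiceless obstruent between vowels /a/ and /o/, so it voices to [v]. /knutapeafowuaf/ → knudabeavowuaf.
Rule 3 (final e-epenthesis): the form ends in the consonant /f/, so [e] is inserted word-finally. /knudabeavowuaf/ → knudabeavowuafe.

knudabeavowuafe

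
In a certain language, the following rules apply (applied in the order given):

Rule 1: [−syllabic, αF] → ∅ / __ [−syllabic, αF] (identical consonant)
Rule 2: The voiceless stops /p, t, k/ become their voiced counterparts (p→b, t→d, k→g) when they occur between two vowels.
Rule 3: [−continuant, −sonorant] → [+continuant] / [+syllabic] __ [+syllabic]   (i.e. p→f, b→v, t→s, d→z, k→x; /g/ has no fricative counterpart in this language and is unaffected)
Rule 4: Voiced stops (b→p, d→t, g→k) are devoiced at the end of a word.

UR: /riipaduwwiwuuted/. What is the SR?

riivazuwiwuuzet

Rule 1 (degemination): /ww/ is a geminate; the first /w/ deletes. /riipaduwwiwuuted/ → riipaduwiwuuted.
Rule 2 (intervocalic voicing): /p/ is a voiceless stop between vowels /i/ and /a/, so it voices to [b]. /t/ is a voiceless stop between vowels /u/ and /e/, so it voices to [d]. /riipaduwiwuuted/ → riibaduwiwuuded.
Rule 3 (intervocalic spirantization): /b/ is a stop between vowels /i/ and /a/, so it spirantizes to the fricative [v]. /d/ is a stop between vowels /a/ and /u/, so it spirantizes to the fricative [z]. /d/ is a stop between vowels /u/ and /e/, so it spirantizes to the fricative [z]. /riibaduwiwuuded/ → riivazuwiwuuzed.
Rule 4 (final devoicing): /d/ is a voiced stop in word-final position, so it devoices to [t]. /riivazuwiwuuzed/ → riivazuwiwuuzet.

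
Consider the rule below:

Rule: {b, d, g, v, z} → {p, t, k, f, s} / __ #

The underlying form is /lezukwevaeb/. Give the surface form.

Scanning /lezukwevaeb/: /z/ at position 3 is not in the conditioning environment; /v/ at position 8 is not in the conditioning environment; /b/ is a voiced obstruent in word-final position, so it devoices to [p].
Result: [lezukwevaep].

lezukwevaep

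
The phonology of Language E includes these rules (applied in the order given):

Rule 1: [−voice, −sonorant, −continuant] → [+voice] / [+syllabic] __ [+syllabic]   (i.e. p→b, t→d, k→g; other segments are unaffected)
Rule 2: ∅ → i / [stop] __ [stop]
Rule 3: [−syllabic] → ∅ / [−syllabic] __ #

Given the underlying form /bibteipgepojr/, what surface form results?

bibiteipigeboj

Rule 1 (intervocalic voicing): /p/ is a voiceless stop between vowels /e/ and /o/, so it voices to [b]. /bibteipgepojr/ → bibteipgebojr.
Rule 2 (stop-cluster i-epenthesis): /b/ and /t/ form a stop–stop cluster, so [i] is inserted between them. /p/ and /g/ form a stop–stop cluster, so [i] is inserted between them. /bibteipgebojr/ → bibiteipigebojr.
Rule 3 (final cluster simplification): /r/ is the second consonant of a word-final cluster /jr/, so it deletes. /bibiteipigebojr/ → bibiteipigeboj.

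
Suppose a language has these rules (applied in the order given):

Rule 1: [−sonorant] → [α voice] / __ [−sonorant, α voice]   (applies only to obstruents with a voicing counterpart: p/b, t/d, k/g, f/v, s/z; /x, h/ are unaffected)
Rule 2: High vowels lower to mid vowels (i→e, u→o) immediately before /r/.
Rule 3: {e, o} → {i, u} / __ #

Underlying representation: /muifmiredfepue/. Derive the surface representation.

muifmeretfepui

Rule 1 (regressive voicing assimilation): /d/ precedes the voiceless obstruent /f/, so it devoices to [t] by assimilation. /muifmiredfepue/ → muifmiretfepue.
Rule 2 (pre-rhotic lowering): /i/ is a high vowel immediately before /r/, so it lowers to [e]. /muifmiretfepue/ → muifmeretfepue.
Rule 3 (final vowel raising): /e/ is a mid vowel in word-final position, so it raises to [i]. /muifmeretfepue/ → muifmeretfepui.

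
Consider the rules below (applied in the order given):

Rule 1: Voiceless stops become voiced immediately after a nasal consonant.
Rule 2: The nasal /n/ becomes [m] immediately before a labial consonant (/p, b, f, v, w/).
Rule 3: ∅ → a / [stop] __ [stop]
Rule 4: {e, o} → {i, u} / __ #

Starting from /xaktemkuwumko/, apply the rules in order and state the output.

xakatemguwumgu

Rule 1 (post-nasal voicing): /k/ is a voiceless stop immediately after the nasal /m/, so it voices to [g]. /k/ is a voiceless stop immediately after the nasal /m/, so it voices to [g]. /xaktemkuwumko/ → xaktemguwumgo.
Rule 2 (nasal place assimilation): no segment meets the environment; /xaktemguwumgo/ is unchanged.
Rule 3 (stop-cluster a-epenthesis): /k/ and /t/ form a stop–stop cluster, so [a] is inserted between them. /xaktemguwumgo/ → xakatemguwumgo.
Rule 4 (final vowel raising): /o/ is a mid vowel in word-final position, so it raises to [u]. /xakatemguwumgo/ → xakatemguwumgu.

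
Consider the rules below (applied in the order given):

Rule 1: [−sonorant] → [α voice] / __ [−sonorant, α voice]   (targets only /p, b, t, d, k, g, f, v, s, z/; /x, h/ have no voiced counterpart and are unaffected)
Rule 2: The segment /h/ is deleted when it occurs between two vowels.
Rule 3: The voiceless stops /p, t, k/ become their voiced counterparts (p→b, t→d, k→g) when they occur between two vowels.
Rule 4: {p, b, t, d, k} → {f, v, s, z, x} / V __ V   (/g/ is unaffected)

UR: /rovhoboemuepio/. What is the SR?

rofhovoemuevio

Rule 1 (regressive voicing assimilation): /v/ precedes the voiceless obstruent /h/, so it devoices to [f] by assimilation. /rovhoboemuepio/ → rofhoboemuepio.
Rule 2 (intervocalic h-deletion): no segment meets the environment; /rofhoboemuepio/ is unchanged.
Rule 3 (intervocalic voicing): /p/ is a voiceless stop between vowels /e/ and /i/, so it voices to [b]. /rofhoboemuepio/ → rofhoboemuebio.
Rule 4 (intervocalic spirantization): /b/ is a stop between vowels /o/ and /o/, so it spirantizes to the fricative [v]. /b/ is a stop between vowels /e/ and /i/, so it spirantizes to the fricative [v]. /rofhoboemuebio/ → rofhovoemuevio.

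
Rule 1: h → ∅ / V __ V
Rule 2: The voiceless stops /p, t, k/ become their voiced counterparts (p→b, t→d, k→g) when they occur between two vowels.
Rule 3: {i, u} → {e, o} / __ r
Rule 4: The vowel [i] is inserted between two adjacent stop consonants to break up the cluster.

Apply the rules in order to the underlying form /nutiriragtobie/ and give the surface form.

nudereragitobie

Rule 1 (intervocalic h-deletion): no segment meets the environment; /nutiriragtobie/ is unchanged.
Rule 2 (intervocalic voicing): /t/ is a voiceless stop between vowels /u/ and /i/, so it voices to [d]. /nutiriragtobie/ → nudiriragtobie.
Rule 3 (pre-rhotic lowering): /i/ is a high vowel immediately before /r/, so it lowers to [e]. /i/ is a high vowel immediately before /r/, so it lowers to [e]. /nudiriragtobie/ → nudereragtobie.
Rule 4 (stop-cluster i-epenthesis): /g/ and /t/ form a stop–stop cluster, so [i] is inserted between them. /nudereragtobie/ → nudereragitobie.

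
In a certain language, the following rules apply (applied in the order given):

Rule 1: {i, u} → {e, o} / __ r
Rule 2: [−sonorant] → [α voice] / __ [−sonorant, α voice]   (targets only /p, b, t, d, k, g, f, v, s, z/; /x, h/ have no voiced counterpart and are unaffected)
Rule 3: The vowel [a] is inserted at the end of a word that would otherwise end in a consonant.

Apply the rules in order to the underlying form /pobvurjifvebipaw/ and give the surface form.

Rule 1 (pre-rhotic lowering): /u/ is a high vowel immediately before /r/, so it lowers to [o]. /pobvurjifvebipaw/ → pobvorjifvebipaw.
Rule 2 (regressive voicing assimilation): /f/ precedes the voiced obstruent /v/, so it voices to [v] by assimilation. /pobvorjifvebipaw/ → pobvorjivvebipaw.
Rule 3 (final a-epenthesis): the form ends in the consonant /w/, so [a] is inserted word-finally. /pobvorjivvebipaw/ → pobvorjivvebipawa.

pobvorjivvebipawa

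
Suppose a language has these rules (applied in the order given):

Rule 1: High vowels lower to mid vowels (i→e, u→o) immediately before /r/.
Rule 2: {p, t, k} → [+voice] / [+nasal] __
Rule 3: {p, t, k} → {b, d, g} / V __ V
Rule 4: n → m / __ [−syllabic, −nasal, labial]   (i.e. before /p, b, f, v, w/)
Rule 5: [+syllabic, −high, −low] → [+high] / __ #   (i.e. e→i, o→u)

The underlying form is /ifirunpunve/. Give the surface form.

Rule 1 (pre-rhotic lowering): /i/ is a high vowel immediately before /r/, so it lowers to [e]. /ifirunpunve/ → iferunpunve.
Rule 2 (post-nasal voicing): /p/ is a voiceless stop immediately after the nasal /n/, so it voices to [b]. /iferunpunve/ → iferunbunve.
Rule 3 (intervocalic voicing): no segment meets the environment; /iferunbunve/ is unchanged.
Rule 4 (nasal place assimilation): /n/ precedes the labial consonant /b/, so it assimilates in place to [m]. /n/ precedes the labial consonant /v/, so it assimilates in place to [m]. /iferunbunve/ → iferumbumve.
Rule 5 (final vowel raising): /e/ is a mid vowel in word-final position, so it raises to [i]. /iferumbumve/ → iferumbumvi.

iferumbumvi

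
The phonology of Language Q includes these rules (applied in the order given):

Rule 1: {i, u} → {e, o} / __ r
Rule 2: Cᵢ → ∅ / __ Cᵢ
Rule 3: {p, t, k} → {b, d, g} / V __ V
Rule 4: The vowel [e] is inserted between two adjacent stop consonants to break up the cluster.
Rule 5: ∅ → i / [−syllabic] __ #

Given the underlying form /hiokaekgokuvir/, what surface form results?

Rule 1 (pre-rhotic lowering): /i/ is a high vowel immediately before /r/, so it lowers to [e]. /hiokaekgokuvir/ → hiokaekgokuver.
Rule 2 (degemination): no segment meets the environment; /hiokaekgokuver/ is unchanged.
Rule 3 (intervocalic voicing): /k/ is a voiceless stop between vowels /o/ and /a/, so it voices to [g]. /k/ is a voiceless stop between vowels /o/ and /u/, so it voices to [g]. /hiokaekgokuver/ → hiogaekgoguver.
Rule 4 (stop-cluster e-epenthesis): /k/ and /g/ form a stop–stop cluster, so [e] is inserted between them. /hiogaekgoguver/ → hiogaekegoguver.
Rule 5 (final i-epenthesis): the form ends in the consonant /r/, so [i] is inserted word-finally. /hiogaekegoguver/ → hiogaekegoguveri.

hiogaekegoguveri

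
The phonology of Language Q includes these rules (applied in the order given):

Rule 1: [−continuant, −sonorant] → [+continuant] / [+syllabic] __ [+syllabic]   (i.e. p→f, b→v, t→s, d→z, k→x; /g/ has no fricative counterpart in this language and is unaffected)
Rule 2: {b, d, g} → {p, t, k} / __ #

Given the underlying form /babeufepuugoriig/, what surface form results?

baveufefuugoriik

Rule 1 (intervocalic spirantization): /b/ is a stop between vowels /a/ and /e/, so it spirantizes to the fricative [v]. /p/ is a stop between vowels /e/ and /u/, so it spirantizes to the fricative [f]. /babeufepuugoriig/ → baveufefuugoriig.
Rule 2 (final devoicing): /g/ is a voiced stop in word-final position, so it devoices to [k]. /baveufefuugoriig/ → baveufefuugoriik.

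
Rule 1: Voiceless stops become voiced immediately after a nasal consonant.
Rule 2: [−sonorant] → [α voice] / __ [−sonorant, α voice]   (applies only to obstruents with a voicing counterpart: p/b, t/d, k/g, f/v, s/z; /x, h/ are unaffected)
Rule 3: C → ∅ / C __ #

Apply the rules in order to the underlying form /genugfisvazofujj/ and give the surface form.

genukfizvazofuj

Rule 1 (post-nasal voicing): no segment meets the environment; /genugfisvazofujj/ is unchanged.
Rule 2 (regressive voicing assimilation): /g/ precedes the voiceless obstruent /f/, so it devoices to [k] by assimilation. /s/ precedes the voiced obstruent /v/, so it voices to [z] by assimilation. /genugfisvazofujj/ → genukfizvazofujj.
Rule 3 (final cluster simplification): /j/ is the second consonant of a word-final cluster /jj/, so it deletes. /genukfizvazofujj/ → genukfizvazofuj.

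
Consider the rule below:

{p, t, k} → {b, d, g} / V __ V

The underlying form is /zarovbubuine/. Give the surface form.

No segment of /zarovbubuine/ meets the structural description of the rule, so the form surfaces unchanged.

zarovbubuine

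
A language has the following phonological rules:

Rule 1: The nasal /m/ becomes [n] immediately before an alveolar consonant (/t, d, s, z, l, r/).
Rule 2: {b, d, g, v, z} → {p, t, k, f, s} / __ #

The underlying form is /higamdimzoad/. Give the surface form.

Rule 1 (nasal place assimilation): /m/ precedes the alveolar consonant /d/, so it assimilates in place to [n]. /m/ precedes the alveolar consonant /z/, so it assimilates in place to [n]. /higamdimzoad/ → higandinzoad.
Rule 2 (final devoicing): /d/ is a voiced obstruent in word-final position, so it devoices to [t]. /higandinzoad/ → higandinzoat.

higandinzoat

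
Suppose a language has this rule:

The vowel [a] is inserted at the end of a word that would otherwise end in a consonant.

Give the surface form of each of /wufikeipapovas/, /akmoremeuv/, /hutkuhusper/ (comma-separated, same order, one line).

/wufikeipapovas/: the form ends in the consonant /s/, so [a] is inserted word-finally. → [wufikeipapovasa].
/akmoremeuv/: the form ends in the consonant /v/, so [a] is inserted word-finally. → [akmoremeuva].
/hutkuhusper/: the form ends in the consonant /r/, so [a] is inserted word-finally. → [hutkuhuspera].

wufikeipapovasa, akmoremeuva, hutkuhuspera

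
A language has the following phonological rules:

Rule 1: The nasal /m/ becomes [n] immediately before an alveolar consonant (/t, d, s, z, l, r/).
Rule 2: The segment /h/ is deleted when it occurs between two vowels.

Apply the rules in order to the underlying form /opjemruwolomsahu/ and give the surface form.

opjenruwolonsau

Rule 1 (nasal place assimilation): /m/ precedes the alveolar consonant /r/, so it assimilates in place to [n]. /m/ precedes the alveolar consonant /s/, so it assimilates in place to [n]. /opjemruwolomsahu/ → opjenruwolonsahu.
Rule 2 (intervocalic h-deletion): /h/ occurs between vowels /a/ and /u/, so it deletes. /opjenruwolonsahu/ → opjenruwolonsau.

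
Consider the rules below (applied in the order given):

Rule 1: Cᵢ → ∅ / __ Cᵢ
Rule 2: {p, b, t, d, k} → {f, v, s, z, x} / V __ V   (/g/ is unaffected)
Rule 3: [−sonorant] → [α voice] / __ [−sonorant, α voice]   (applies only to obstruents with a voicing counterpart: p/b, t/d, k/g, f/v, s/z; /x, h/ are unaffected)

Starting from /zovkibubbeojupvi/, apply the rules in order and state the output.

Rule 1 (degemination): /bb/ is a geminate; the first /b/ deletes. /zovkibubbeojupvi/ → zovkibubeojupvi.
Rule 2 (intervocalic spirantization): /b/ is a stop between vowels /i/ and /u/, so it spirantizes to the fricative [v]. /b/ is a stop between vowels /u/ and /e/, so it spirantizes to the fricative [v]. /zovkibubeojupvi/ → zovkivuveojupvi.
Rule 3 (regressive voicing assimilation): /v/ precedes the voiceless obstruent /k/, so it devoices to [f] by assimilation. /p/ precedes the voiced obstruent /v/, so it voices to [b] by assimilation. /zovkivuveojupvi/ → zofkivuveojubvi.

zofkivuveojubvi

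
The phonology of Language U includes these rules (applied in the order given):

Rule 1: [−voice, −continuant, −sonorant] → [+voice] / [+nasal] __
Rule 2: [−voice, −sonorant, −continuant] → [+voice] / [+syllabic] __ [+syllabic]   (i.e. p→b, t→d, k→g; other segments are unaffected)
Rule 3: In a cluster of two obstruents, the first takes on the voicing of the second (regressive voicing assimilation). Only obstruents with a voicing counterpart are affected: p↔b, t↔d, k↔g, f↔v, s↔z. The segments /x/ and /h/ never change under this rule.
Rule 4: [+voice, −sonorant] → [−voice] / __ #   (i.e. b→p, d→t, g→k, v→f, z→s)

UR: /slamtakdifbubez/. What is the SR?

slamdagdivbubes

Rule 1 (post-nasal voicing): /t/ is a voiceless stop immediately after the nasal /m/, so it voices to [d]. /slamtakdifbubez/ → slamdakdifbubez.
Rule 2 (intervocalic voicing): no segment meets the environment; /slamdakdifbubez/ is unchanged.
Rule 3 (regressive voicing assimilation): /k/ precedes the voiced obstruent /d/, so it voices to [g] by assimilation. /f/ precedes the voiced obstruent /b/, so it voices to [v] by assimilation. /slamdakdifbubez/ → slamdagdivbubez.
Rule 4 (final devoicing): /z/ is a voiced obstruent in word-final position, so it devoices to [s]. /slamdagdivbubez/ → slamdagdivbubes.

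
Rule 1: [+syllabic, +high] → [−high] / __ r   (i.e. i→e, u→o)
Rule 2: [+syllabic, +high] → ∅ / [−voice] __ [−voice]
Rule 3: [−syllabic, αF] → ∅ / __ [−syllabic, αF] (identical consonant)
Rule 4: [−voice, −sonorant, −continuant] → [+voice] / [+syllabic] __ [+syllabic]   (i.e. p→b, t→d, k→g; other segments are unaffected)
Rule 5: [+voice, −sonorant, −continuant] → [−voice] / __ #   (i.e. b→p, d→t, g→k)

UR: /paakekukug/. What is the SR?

paageguk

Rule 1 (pre-rhotic lowering): no segment meets the environment; /paakekukug/ is unchanged.
Rule 2 (high vowel syncope): /u/ is a high vowel flanked by voiceless consonants /k/ and /k/, so it deletes. /paakekukug/ → paakekkug.
Rule 3 (degemination): /kk/ is a geminate; the first /k/ deletes. /paakekkug/ → paakekug.
Rule 4 (intervocalic voicing): /k/ is a voiceless stop between vowels /a/ and /e/, so it voices to [g]. /k/ is a voiceless stop between vowels /e/ and /u/, so it voices to [g]. /paakekug/ → paagegug.
Rule 5 (final devoicing): /g/ is a voiced stop in word-final position, so it devoices to [k]. /paagegug/ → paageguk.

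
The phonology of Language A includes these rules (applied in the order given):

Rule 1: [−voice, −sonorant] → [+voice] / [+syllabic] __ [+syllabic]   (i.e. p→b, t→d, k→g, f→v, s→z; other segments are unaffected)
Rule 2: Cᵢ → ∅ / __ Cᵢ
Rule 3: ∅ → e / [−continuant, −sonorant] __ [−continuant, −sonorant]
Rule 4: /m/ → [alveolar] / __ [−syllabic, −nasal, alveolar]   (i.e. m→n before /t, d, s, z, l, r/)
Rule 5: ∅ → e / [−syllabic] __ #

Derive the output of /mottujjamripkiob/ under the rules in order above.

Rule 1 (intervocalic voicing): no segment meets the environment; /mottujjamripkiob/ is unchanged.
Rule 2 (degemination): /tt/ is a geminate; the first /t/ deletes. /jj/ is a geminate; the first /j/ deletes. /mottujjamripkiob/ → motujamripkiob.
Rule 3 (stop-cluster e-epenthesis): /p/ and /k/ form a stop–stop cluster, so [e] is inserted between them. /motujamripkiob/ → motujamripekiob.
Rule 4 (nasal place assimilation): /m/ precedes the alveolar consonant /r/, so it assimilates in place to [n]. /motujamripekiob/ → motujanripekiob.
Rule 5 (final e-epenthesis): the form ends in the consonant /b/, so [e] is inserted word-finally. /motujanripekiob/ → motujanripekiobe.

motujanripekiobe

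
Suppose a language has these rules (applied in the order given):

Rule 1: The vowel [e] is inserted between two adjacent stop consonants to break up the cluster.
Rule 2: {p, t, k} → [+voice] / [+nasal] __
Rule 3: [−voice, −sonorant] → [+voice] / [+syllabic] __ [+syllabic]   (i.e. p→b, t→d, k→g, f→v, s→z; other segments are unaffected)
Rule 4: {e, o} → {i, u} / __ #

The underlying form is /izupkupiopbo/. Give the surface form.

Rule 1 (stop-cluster e-epenthesis): /p/ and /k/ form a stop–stop cluster, so [e] is inserted between them. /p/ and /b/ form a stop–stop cluster, so [e] is inserted between them. /izupkupiopbo/ → izupekupiopebo.
Rule 2 (post-nasal voicing): no segment meets the environment; /izupekupiopebo/ is unchanged.
Rule 3 (intervocalic voicing): /p/ is a voiceless obstruent between vowels /u/ and /e/, so it voices to [b]. /k/ is a voiceless obstruent between vowels /e/ and /u/, so it voices to [g]. /p/ is a voiceless obstruent between vowels /u/ and /i/, so it voices to [b]. /p/ is a voiceless obstruent between vowels /o/ and /e/, so it voices to [b]. /izupekupiopebo/ → izubegubiobebo.
Rule 4 (final vowel raising): /o/ is a mid vowel in word-final position, so it raises to [u]. /izubegubiobebo/ → izubegubiobebu.

izubegubiobebu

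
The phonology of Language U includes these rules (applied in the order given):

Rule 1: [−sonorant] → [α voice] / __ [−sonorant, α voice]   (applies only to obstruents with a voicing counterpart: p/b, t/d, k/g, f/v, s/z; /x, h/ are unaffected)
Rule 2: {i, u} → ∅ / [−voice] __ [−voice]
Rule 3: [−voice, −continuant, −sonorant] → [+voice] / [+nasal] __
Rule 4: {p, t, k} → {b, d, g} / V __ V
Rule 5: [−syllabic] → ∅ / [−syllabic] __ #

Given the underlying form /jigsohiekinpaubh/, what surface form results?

jiksohieginbaup

Rule 1 (regressive voicing assimilation): /g/ precedes the voiceless obstruent /s/, so it devoices to [k] by assimilation. /b/ precedes the voiceless obstruent /h/, so it devoices to [p] by assimilation. /jigsohiekinpaubh/ → jiksohiekinpauph.
Rule 2 (high vowel syncope): no segment meets the environment; /jiksohiekinpauph/ is unchanged.
Rule 3 (post-nasal voicing): /p/ is a voiceless stop immediately after the nasal /n/, so it voices to [b]. /jiksohiekinpauph/ → jiksohiekinbauph.
Rule 4 (intervocalic voicing): /k/ is a voiceless stop between vowels /e/ and /i/, so it voices to [g]. /jiksohiekinbauph/ → jiksohieginbauph.
Rule 5 (final cluster simplification): /h/ is the second consonant of a word-final cluster /ph/, so it deletes. /jiksohieginbauph/ → jiksohieginbaup.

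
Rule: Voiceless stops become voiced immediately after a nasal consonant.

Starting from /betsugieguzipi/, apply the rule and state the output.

betsugieguzipi

No segment of /betsugieguzipi/ meets the structural description of the rule, so the form surfaces unchanged.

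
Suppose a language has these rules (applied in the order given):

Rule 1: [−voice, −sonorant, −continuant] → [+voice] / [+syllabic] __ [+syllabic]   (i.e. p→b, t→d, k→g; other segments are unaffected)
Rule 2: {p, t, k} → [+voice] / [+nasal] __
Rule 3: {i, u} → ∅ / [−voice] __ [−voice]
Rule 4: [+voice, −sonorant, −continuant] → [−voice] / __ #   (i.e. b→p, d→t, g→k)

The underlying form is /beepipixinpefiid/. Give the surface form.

beebibixinbefiit

Rule 1 (intervocalic voicing): /p/ is a voiceless stop between vowels /e/ and /i/, so it voices to [b]. /p/ is a voiceless stop between vowels /i/ and /i/, so it voices to [b]. /beepipixinpefiid/ → beebibixinpefiid.
Rule 2 (post-nasal voicing): /p/ is a voiceless stop immediately after the nasal /n/, so it voices to [b]. /beebibixinpefiid/ → beebibixinbefiid.
Rule 3 (high vowel syncope): no segment meets the environment; /beebibixinbefiid/ is unchanged.
Rule 4 (final devoicing): /d/ is a voiced stop in word-final position, so it devoices to [t]. /beebibixinbefiid/ → beebibixinbefiit.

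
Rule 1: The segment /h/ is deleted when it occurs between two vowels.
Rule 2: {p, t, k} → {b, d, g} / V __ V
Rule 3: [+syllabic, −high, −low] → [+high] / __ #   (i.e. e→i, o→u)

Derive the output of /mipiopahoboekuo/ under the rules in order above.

Rule 1 (intervocalic h-deletion): /h/ occurs between vowels /a/ and /o/, so it deletes. /mipiopahoboekuo/ → mipiopaoboekuo.
Rule 2 (intervocalic voicing): /p/ is a voiceless stop between vowels /i/ and /i/, so it voices to [b]. /p/ is a voiceless stop between vowels /o/ and /a/, so it voices to [b]. /k/ is a voiceless stop between vowels /e/ and /u/, so it voices to [g]. /mipiopaoboekuo/ → mibiobaoboeguo.
Rule 3 (final vowel raising): /o/ is a mid vowel in word-final position, so it raises to [u]. /mibiobaoboeguo/ → mibiobaoboeguu.

mibiobaoboeguu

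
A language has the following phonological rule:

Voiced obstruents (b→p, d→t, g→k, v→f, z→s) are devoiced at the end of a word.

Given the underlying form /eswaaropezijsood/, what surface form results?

eswaaropezijsoot

/d/ is a voiced obstruent in word-final position, so it devoices to [t].
The other instance of /z/ does not occur in the required environment and remains unchanged.
Surface form: [eswaaropezijsoot].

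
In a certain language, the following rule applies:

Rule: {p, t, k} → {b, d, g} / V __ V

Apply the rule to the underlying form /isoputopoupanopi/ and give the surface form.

isobudoboubanobi

/p/ is a voiceless stop between vowels /o/ and /u/, so it voices to [b].
/t/ is a voiceless stop between vowels /u/ and /o/, so it voices to [d].
/p/ is a voiceless stop between vowels /o/ and /o/, so it voices to [b].
/p/ is a voiceless stop between vowels /u/ and /a/, so it voices to [b].
/p/ is a voiceless stop between vowels /o/ and /i/, so it voices to [b].
Surface form: [isobudoboubanobi].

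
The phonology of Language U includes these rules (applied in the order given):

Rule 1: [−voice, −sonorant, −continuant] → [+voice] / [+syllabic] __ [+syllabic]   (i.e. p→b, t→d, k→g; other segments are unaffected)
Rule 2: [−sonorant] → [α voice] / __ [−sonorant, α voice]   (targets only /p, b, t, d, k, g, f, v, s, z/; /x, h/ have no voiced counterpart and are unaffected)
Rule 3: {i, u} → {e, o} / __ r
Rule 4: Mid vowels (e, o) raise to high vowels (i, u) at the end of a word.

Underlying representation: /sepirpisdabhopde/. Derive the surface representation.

seberpizdaphobdi

Rule 1 (intervocalic voicing): /p/ is a voiceless stop between vowels /e/ and /i/, so it voices to [b]. /sepirpisdabhopde/ → sebirpisdabhopde.
Rule 2 (regressive voicing assimilation): /s/ precedes the voiced obstruent /d/, so it voices to [z] by assimilation. /b/ precedes the voiceless obstruent /h/, so it devoices to [p] by assimilation. /p/ precedes the voiced obstruent /d/, so it voices to [b] by assimilation. /sebirpisdabhopde/ → sebirpizdaphobde.
Rule 3 (pre-rhotic lowering): /i/ is a high vowel immediately before /r/, so it lowers to [e]. /sebirpizdaphobde/ → seberpizdaphobde.
Rule 4 (final vowel raising): /e/ is a mid vowel in word-final position, so it raises to [i]. /seberpizdaphobde/ → seberpizdaphobdi.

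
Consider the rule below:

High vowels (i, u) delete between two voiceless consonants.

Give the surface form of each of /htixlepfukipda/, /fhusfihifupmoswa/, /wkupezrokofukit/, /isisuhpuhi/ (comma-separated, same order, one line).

htxlepfkpda, fhsfhfpmoswa, wkpezrokofkt, isshphi

/htixlepfukipda/: /i/ is a high vowel flanked by voiceless consonants /t/ and /x/, so it deletes. /u/ is a high vowel flanked by voiceless consonants /f/ and /k/, so it deletes. /i/ is a high vowel flanked by voiceless consonants /k/ and /p/, so it deletes. → [htxlepfkpda].
/fhusfihifupmoswa/: /u/ is a high vowel flanked by voiceless consonants /h/ and /s/, so it deletes. /i/ is a high vowel flanked by voiceless consonants /f/ and /h/, so it deletes. /i/ is a high vowel flanked by voiceless consonants /h/ and /f/, so it deletes. /u/ is a high vowel flanked by voiceless consonants /f/ and /p/, so it deletes. → [fhsfhfpmoswa].
/wkupezrokofukit/: /u/ is a high vowel flanked by voiceless consonants /k/ and /p/, so it deletes. /u/ is a high vowel flanked by voiceless consonants /f/ and /k/, so it deletes. /i/ is a high vowel flanked by voiceless consonants /k/ and /t/, so it deletes. → [wkpezrokofkt].
/isisuhpuhi/: /i/ is a high vowel flanked by voiceless consonants /s/ and /s/, so it deletes. /u/ is a high vowel flanked by voiceless consonants /s/ and /h/, so it deletes. /u/ is a high vowel flanked by voiceless consonants /p/ and /h/, so it deletes. → [isshphi].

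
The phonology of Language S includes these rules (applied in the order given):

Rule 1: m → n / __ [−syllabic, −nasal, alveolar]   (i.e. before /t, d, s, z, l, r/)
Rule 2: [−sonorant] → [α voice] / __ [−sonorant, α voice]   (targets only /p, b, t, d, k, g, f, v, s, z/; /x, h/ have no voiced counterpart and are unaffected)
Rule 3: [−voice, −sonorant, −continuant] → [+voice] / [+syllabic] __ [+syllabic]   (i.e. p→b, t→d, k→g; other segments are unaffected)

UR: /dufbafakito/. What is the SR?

Rule 1 (nasal place assimilation): no segment meets the environment; /dufbafakito/ is unchanged.
Rule 2 (regressive voicing assimilation): /f/ precedes the voiced obstruent /b/, so it voices to [v] by assimilation. /dufbafakito/ → duvbafakito.
Rule 3 (intervocalic voicing): /k/ is a voiceless stop between vowels /a/ and /i/, so it voices to [g]. /t/ is a voiceless stop between vowels /i/ and /o/, so it voices to [d]. /duvbafakito/ → duvbafagido.

duvbafagido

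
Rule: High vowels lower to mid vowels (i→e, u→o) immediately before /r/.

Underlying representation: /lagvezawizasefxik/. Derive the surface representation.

lagvezawizasefxik

No segment of /lagvezawizasefxik/ meets the structural description of the rule, so the form surfaces unchanged.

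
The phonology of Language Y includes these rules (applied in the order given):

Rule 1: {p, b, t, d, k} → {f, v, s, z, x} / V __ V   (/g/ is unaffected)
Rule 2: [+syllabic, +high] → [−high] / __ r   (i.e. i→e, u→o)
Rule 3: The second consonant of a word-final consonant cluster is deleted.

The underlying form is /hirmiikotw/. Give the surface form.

hermiixot

Rule 1 (intervocalic spirantization): /k/ is a stop between vowels /i/ and /o/, so it spirantizes to the fricative [x]. /hirmiikotw/ → hirmiixotw.
Rule 2 (pre-rhotic lowering): /i/ is a high vowel immediately before /r/, so it lowers to [e]. /hirmiixotw/ → hermiixotw.
Rule 3 (final cluster simplification): /w/ is the second consonant of a word-final cluster /tw/, so it deletes. /hermiixotw/ → hermiixot.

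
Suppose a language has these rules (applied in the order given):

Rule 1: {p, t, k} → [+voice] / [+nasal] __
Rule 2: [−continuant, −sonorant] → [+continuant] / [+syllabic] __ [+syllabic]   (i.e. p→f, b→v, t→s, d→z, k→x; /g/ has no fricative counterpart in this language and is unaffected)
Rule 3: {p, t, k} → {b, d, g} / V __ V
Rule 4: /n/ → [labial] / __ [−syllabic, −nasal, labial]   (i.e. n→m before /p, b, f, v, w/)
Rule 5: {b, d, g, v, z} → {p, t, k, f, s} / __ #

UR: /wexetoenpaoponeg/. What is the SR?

wexesoembaofonek

Rule 1 (post-nasal voicing): /p/ is a voiceless stop immediately after the nasal /n/, so it voices to [b]. /wexetoenpaoponeg/ → wexetoenbaoponeg.
Rule 2 (intervocalic spirantization): /t/ is a stop between vowels /e/ and /o/, so it spirantizes to the fricative [s]. /p/ is a stop between vowels /o/ and /o/, so it spirantizes to the fricative [f]. /wexetoenbaoponeg/ → wexesoenbaofoneg.
Rule 3 (intervocalic voicing): no segment meets the environment; /wexesoenbaofoneg/ is unchanged.
Rule 4 (nasal place assimilation): /n/ precedes the labial consonant /b/, so it assimilates in place to [m]. /wexesoenbaofoneg/ → wexesoembaofoneg.
Rule 5 (final devoicing): /g/ is a voiced obstruent in word-final position, so it devoices to [k]. /wexesoembaofoneg/ → wexesoembaofonek.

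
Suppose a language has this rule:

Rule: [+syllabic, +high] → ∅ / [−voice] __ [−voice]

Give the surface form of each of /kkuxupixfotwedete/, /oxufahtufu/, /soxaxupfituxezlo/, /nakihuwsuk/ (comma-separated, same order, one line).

/kkuxupixfotwedete/: /u/ is a high vowel flanked by voiceless consonants /k/ and /x/, so it deletes. /u/ is a high vowel flanked by voiceless consonants /x/ and /p/, so it deletes. /i/ is a high vowel flanked by voiceless consonants /p/ and /x/, so it deletes. → [kkxpxfotwedete].
/oxufahtufu/: /u/ is a high vowel flanked by voiceless consonants /x/ and /f/, so it deletes. /u/ is a high vowel flanked by voiceless consonants /t/ and /f/, so it deletes. → [oxfahtfu].
/soxaxupfituxezlo/: /u/ is a high vowel flanked by voiceless consonants /x/ and /p/, so it deletes. /i/ is a high vowel flanked by voiceless consonants /f/ and /t/, so it deletes. /u/ is a high vowel flanked by voiceless consonants /t/ and /x/, so it deletes. → [soxaxpftxezlo].
/nakihuwsuk/: /i/ is a high vowel flanked by voiceless consonants /k/ and /h/, so it deletes. /u/ is a high vowel flanked by voiceless consonants /s/ and /k/, so it deletes. → [nakhuwsk].

kkxpxfotwedete, oxfahtfu, soxaxpftxezlo, nakhuwsk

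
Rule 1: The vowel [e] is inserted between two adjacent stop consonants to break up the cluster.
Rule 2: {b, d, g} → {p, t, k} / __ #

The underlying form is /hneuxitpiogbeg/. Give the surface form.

hneuxitepiogebek

Rule 1 (stop-cluster e-epenthesis): /t/ and /p/ form a stop–stop cluster, so [e] is inserted between them. /g/ and /b/ form a stop–stop cluster, so [e] is inserted between them. /hneuxitpiogbeg/ → hneuxitepiogebeg.
Rule 2 (final devoicing): /g/ is a voiced stop in word-final position, so it devoices to [k]. /hneuxitepiogebeg/ → hneuxitepiogebek.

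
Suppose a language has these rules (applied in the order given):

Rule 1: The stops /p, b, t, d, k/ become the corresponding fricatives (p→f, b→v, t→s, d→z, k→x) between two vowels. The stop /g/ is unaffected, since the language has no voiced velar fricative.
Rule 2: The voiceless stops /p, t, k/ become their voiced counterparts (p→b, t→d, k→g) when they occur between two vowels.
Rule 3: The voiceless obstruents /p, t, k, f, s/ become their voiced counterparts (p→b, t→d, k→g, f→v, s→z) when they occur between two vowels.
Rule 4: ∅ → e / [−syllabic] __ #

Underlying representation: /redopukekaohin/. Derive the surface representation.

Rule 1 (intervocalic spirantization): /d/ is a stop between vowels /e/ and /o/, so it spirantizes to the fricative [z]. /p/ is a stop between vowels /o/ and /u/, so it spirantizes to the fricative [f]. /k/ is a stop between vowels /u/ and /e/, so it spirantizes to the fricative [x]. /k/ is a stop between vowels /e/ and /a/, so it spirantizes to the fricative [x]. /redopukekaohin/ → rezofuxexaohin.
Rule 2 (intervocalic voicing): no segment meets the environment; /rezofuxexaohin/ is unchanged.
Rule 3 (intervocalic voicing): /f/ is a voiceless obstruent between vowels /o/ and /u/, so it voices to [v]. /rezofuxexaohin/ → rezovuxexaohin.
Rule 4 (final e-epenthesis): the form ends in the consonant /n/, so [e] is inserted word-finally. /rezovuxexaohin/ → rezovuxexaohine.

rezovuxexaohine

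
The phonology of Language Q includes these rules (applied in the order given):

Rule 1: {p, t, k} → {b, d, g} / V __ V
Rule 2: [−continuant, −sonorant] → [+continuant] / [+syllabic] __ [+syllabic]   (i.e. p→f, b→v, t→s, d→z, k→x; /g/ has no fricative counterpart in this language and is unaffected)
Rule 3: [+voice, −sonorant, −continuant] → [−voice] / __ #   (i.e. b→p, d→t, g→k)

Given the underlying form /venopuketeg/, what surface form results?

Rule 1 (intervocalic voicing): /p/ is a voiceless stop between vowels /o/ and /u/, so it voices to [b]. /k/ is a voiceless stop between vowels /u/ and /e/, so it voices to [g]. /t/ is a voiceless stop between vowels /e/ and /e/, so it voices to [d]. /venopuketeg/ → venobugedeg.
Rule 2 (intervocalic spirantization): /b/ is a stop between vowels /o/ and /u/, so it spirantizes to the fricative [v]. /d/ is a stop between vowels /e/ and /e/, so it spirantizes to the fricative [z]. /venobugedeg/ → venovugezeg.
Rule 3 (final devoicing): /g/ is a voiced stop in word-final position, so it devoices to [k]. /venovugezeg/ → venovugezek.

venovugezek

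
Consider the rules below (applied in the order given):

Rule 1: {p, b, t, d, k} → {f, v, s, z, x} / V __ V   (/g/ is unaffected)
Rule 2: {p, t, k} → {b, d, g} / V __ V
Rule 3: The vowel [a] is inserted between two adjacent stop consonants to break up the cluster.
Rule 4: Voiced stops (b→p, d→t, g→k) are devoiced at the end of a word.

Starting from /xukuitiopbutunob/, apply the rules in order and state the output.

xuxuisiopabusunop

Rule 1 (intervocalic spirantization): /k/ is a stop between vowels /u/ and /u/, so it spirantizes to the fricative [x]. /t/ is a stop between vowels /i/ and /i/, so it spirantizes to the fricative [s]. /t/ is a stop between vowels /u/ and /u/, so it spirantizes to the fricative [s]. /xukuitiopbutunob/ → xuxuisiopbusunob.
Rule 2 (intervocalic voicing): no segment meets the environment; /xuxuisiopbusunob/ is unchanged.
Rule 3 (stop-cluster a-epenthesis): /p/ and /b/ form a stop–stop cluster, so [a] is inserted between them. /xuxuisiopbusunob/ → xuxuisiopabusunob.
Rule 4 (final devoicing): /b/ is a voiced stop in word-final position, so it devoices to [p]. /xuxuisiopabusunob/ → xuxuisiopabusunop.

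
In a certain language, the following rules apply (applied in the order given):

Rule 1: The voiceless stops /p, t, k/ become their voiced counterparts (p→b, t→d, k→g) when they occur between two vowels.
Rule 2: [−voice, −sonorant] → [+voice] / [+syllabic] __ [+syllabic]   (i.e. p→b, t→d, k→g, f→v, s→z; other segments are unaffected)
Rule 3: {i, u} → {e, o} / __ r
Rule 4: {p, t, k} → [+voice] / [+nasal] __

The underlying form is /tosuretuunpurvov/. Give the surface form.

tozoreduunborvov

Rule 1 (intervocalic voicing): /t/ is a voiceless stop between vowels /e/ and /u/, so it voices to [d]. /tosuretuunpurvov/ → tosureduunpurvov.
Rule 2 (intervocalic voicing): /s/ is a voiceless obstruent between vowels /o/ and /u/, so it voices to [z]. /tosureduunpurvov/ → tozureduunpurvov.
Rule 3 (pre-rhotic lowering): /u/ is a high vowel immediately before /r/, so it lowers to [o]. /u/ is a high vowel immediately before /r/, so it lowers to [o]. /tozureduunpurvov/ → tozoreduunporvov.
Rule 4 (post-nasal voicing): /p/ is a voiceless stop immediately after the nasal /n/, so it voices to [b]. /tozoreduunporvov/ → tozoreduunborvov.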